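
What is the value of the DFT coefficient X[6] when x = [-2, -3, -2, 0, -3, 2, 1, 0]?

X[6] = Σ(n=0 to 7) x[n] · ω_8^(6n) where ω_8 = e^(-2πi/8)
= (-2)·ω_8^0 + (-3)·ω_8^6 + (-2)·ω_8^12 + (0)·ω_8^18 + (-3)·ω_8^24 + (2)·ω_8^30 + (1)·ω_8^36 + (0)·ω_8^42

X[6] = -4-1i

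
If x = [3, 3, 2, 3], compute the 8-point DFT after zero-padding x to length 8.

Original 4-point DFT: [11, 1, -1, 1]
Zero-padded 8-point DFT provides frequency interpolation.

DFT_8([x, 0, ...]) = [11, 3.0000-6.2426i, 1, 3.0000-2.2426i, -1, 3.0000+2.2426i, 1, 3.0000+6.2426i]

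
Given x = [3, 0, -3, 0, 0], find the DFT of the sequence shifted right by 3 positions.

Time shift by 3: X_shifted[k] = ω_5^(3k) · X[k]
Shifted x = [-3, 0, 0, 3, 0]

DFT(x[n-3]) = [0, -5.4271+1.7634i, -2.0729-2.8532i, -2.0729+2.8532i, -5.4271-1.7634i]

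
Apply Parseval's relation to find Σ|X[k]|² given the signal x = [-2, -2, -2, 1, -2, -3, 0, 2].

Parseval: Σ|x[n]|² = (1/N)Σ|X[k]|², so Σ|X[k]|² = N·Σ|x[n]|² = 8·30.0000

Σ|X[k]|² = N·Σ|x[n]|² = 8·30.0000 = 240.0000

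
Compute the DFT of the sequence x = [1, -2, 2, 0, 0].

X[k] = Σ(n=0 to 4) x[n] · ω_5^(nk)
where ω_5 = e^(-2πi/5)

Computing each X[k]:
X[0] = 1
X[1] = -1.2361+0.7265i
X[2] = 3.2361+3.0777i
X[3] = 3.2361-3.0777i
X[4] = -1.2361-0.7265i

X = [1, -1.2361+0.7265i, 3.2361+3.0777i, 3.2361-3.0777i, -1.2361-0.7265i]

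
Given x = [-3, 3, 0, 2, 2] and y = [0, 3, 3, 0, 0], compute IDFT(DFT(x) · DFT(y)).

(x ⊛ y)[n] = Σ(m=0 to 4) x[m] · y[(n-m) mod 5]

Computing each output sample:
(x ⊛ y)[0] = 12
(x ⊛ y)[1] = -3
(x ⊛ y)[2] = 0
(x ⊛ y)[3] = 9
(x ⊛ y)[4] = 6

x ⊛ y = [12, -3, 0, 9, 6]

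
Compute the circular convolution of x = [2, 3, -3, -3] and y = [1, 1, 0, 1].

(x ⊛ y)[n] = Σ(m=0 to 3) x[m] · y[(n-m) mod 4]

Computing each output sample:
(x ⊛ y)[0] = 2
(x ⊛ y)[1] = 2
(x ⊛ y)[2] = -3
(x ⊛ y)[3] = -4

x ⊛ y = [2, 2, -3, -4]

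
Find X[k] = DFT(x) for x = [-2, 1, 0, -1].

X[k] = Σ(n=0 to 3) x[n] · ω_4^(nk)
where ω_4 = e^(-2πi/4)

Computing each X[k]:
X[0] = -2
X[1] = -2-2i
X[2] = -2
X[3] = -2+2i

X = [-2, -2-2i, -2, -2+2i]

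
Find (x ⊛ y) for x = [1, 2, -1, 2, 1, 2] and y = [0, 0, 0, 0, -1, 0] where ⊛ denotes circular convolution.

(x ⊛ y)[n] = Σ(m=0 to 5) x[m] · y[(n-m) mod 6]

Computing each output sample:
(x ⊛ y)[0] = 1
(x ⊛ y)[1] = -2
(x ⊛ y)[2] = -1
(x ⊛ y)[3] = -2
(x ⊛ y)[4] = -1
(x ⊛ y)[5] = -2

x ⊛ y = [1, -2, -1, -2, -1, -2]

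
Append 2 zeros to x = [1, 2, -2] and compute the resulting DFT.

Original 3-point DFT: [1, 1.0000-3.4641i, 1.0000+3.4641i]
Zero-padded 5-point DFT provides frequency interpolation.

DFT_5([x, 0, ...]) = [1, 3.2361-0.7265i, -1.2361-3.0777i, -1.2361+3.0777i, 3.2361+0.7265i]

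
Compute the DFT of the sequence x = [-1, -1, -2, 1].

X[k] = Σ(n=0 to 3) x[n] · ω_4^(nk)
where ω_4 = e^(-2πi/4)

Computing each X[k]:
X[0] = -3
X[1] = 1+2i
X[2] = -3
X[3] = 1-2i

X = [-3, 1+2i, -3, 1-2i]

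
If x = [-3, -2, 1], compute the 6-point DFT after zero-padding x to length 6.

Original 3-point DFT: [-4, -2.5000+2.5981i, -2.5000-2.5981i]
Zero-padded 6-point DFT provides frequency interpolation.

DFT_6([x, 0, ...]) = [-4, -4.5000+0.8660i, -2.5000+2.5981i, 0, -2.5000-2.5981i, -4.5000-0.8660i]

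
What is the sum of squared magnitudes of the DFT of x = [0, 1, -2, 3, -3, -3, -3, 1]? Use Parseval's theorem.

Parseval: Σ|x[n]|² = (1/N)Σ|X[k]|², so Σ|X[k]|² = N·Σ|x[n]|² = 8·42.0000

Σ|X[k]|² = N·Σ|x[n]|² = 8·42.0000 = 336.0000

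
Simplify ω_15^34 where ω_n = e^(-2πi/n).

Since ω_15^15 = 1, powers reduce modulo 15.
34 mod 15 = 4
So ω_15^34 = ω_15^4 = e^(-2πi·4/15)

ω_15^34 = ω_15^4 = -0.1045-0.9945i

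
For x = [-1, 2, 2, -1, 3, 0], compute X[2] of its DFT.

X[2] = Σ(n=0 to 5) x[n] · ω_6^(2n) where ω_6 = e^(-2πi/6)
= (-1)·ω_6^0 + (2)·ω_6^2 + (2)·ω_6^4 + (-1)·ω_6^6 + (3)·ω_6^8 + (0)·ω_6^10

X[2] = -5.5000-2.5981i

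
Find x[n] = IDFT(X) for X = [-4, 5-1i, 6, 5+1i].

x[n] = (1/4) Σ(k=0 to 3) X[k] · e^(2πikn/4)

Computing each x[n]:
x[0] = 3
x[1] = -2
x[2] = -2
x[3] = -3

x = [3, -2, -2, -3]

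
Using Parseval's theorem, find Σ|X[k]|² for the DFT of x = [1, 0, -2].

Parseval: Σ|x[n]|² = (1/N)Σ|X[k]|², so Σ|X[k]|² = N·Σ|x[n]|² = 3·5.0000

Σ|X[k]|² = N·Σ|x[n]|² = 3·5.0000 = 15.0000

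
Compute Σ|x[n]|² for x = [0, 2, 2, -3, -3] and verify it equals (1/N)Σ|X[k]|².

Time domain:
Σ|x[n]|² = |0|² + |2|² + |2|² + |-3|² + |-3|² = 26.0000

Frequency domain:
(1/5)Σ|X[k]|² = (1/5)(|-2|² + |0.5000-7.6942i|² + |0.5000+1.8164i|² + |0.5000-1.8164i|² + |0.5000+7.6942i|²) = (1/5)·130.0000 = 26.0000

Both sides agree, confirming Parseval's theorem.

Σ|x[n]|² = (1/N)Σ|X[k]|² = 26.0000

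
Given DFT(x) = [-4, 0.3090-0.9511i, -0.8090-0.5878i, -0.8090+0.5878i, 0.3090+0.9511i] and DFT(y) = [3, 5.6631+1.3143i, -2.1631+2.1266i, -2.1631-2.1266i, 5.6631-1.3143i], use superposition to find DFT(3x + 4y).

By linearity: DFT(3x + 4y) = 3·DFT(x) + 4·DFT(y)
= 3·[-4, 0.3090-0.9511i, -0.8090-0.5878i, -0.8090+0.5878i, 0.3090+0.9511i] + 4·[3, 5.6631+1.3143i, -2.1631+2.1266i, -2.1631-2.1266i, 5.6631-1.3143i]

Computing element-wise:
Z[0] = 3·(-4) + 4·(3) = 0
Z[1] = 3·(0.3090-0.9511i) + 4·(5.6631+1.3143i) = 23.5794+2.4039i
Z[2] = 3·(-0.8090-0.5878i) + 4·(-2.1631+2.1266i) = -11.0794+6.7430i
Z[3] = 3·(-0.8090+0.5878i) + 4·(-2.1631-2.1266i) = -11.0794-6.7430i
Z[4] = 3·(0.3090+0.9511i) + 4·(5.6631-1.3143i) = 23.5794-2.4039i

DFT(3x + 4y) = 3·X + 4·Y = [0, 23.5794+2.4039i, -11.0794+6.7430i, -11.0794-6.7430i, 23.5794-2.4039i]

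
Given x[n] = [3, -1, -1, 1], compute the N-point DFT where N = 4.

X[k] = Σ(n=0 to 3) x[n] · ω_4^(nk)
where ω_4 = e^(-2πi/4)

Computing each X[k]:
X[0] = 2
X[1] = 4+2i
X[2] = 2
X[3] = 4-2i

X = [2, 4+2i, 2, 4-2i]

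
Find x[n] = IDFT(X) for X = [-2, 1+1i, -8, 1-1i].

x[n] = (1/4) Σ(k=0 to 3) X[k] · e^(2πikn/4)

Computing each x[n]:
x[0] = -2
x[1] = 1
x[2] = -3
x[3] = 2

x = [-2, 1, -3, 2]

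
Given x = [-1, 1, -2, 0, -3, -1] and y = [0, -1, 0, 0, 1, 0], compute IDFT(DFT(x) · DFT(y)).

(x ⊛ y)[n] = Σ(m=0 to 5) x[m] · y[(n-m) mod 6]

Computing each output sample:
(x ⊛ y)[0] = -1
(x ⊛ y)[1] = 1
(x ⊛ y)[2] = -4
(x ⊛ y)[3] = 1
(x ⊛ y)[4] = -1
(x ⊛ y)[5] = 4

x ⊛ y = [-1, 1, -4, 1, -1, 4]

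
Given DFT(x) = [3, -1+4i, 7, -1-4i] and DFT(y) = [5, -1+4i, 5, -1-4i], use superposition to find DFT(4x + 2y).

By linearity: DFT(4x + 2y) = 4·DFT(x) + 2·DFT(y)
= 4·[3, -1+4i, 7, -1-4i] + 2·[5, -1+4i, 5, -1-4i]

Computing element-wise:
Z[0] = 4·(3) + 2·(5) = 22
Z[1] = 4·(-1+4i) + 2·(-1+4i) = -6+24i
Z[2] = 4·(7) + 2·(5) = 38
Z[3] = 4·(-1-4i) + 2·(-1-4i) = -6-24i

DFT(4x + 2y) = 4·X + 2·Y = [22, -6+24i, 38, -6-24i]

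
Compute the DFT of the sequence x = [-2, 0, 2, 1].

X[k] = Σ(n=0 to 3) x[n] · ω_4^(nk)
where ω_4 = e^(-2πi/4)

Computing each X[k]:
X[0] = 1
X[1] = -4+1i
X[2] = -1
X[3] = -4-1i

X = [1, -4+1i, -1, -4-1i]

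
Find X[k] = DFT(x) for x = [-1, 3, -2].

X[k] = Σ(n=0 to 2) x[n] · ω_3^(nk)
where ω_3 = e^(-2πi/3)

Computing each X[k]:
X[0] = 0
X[1] = -1.5000-4.3301i
X[2] = -1.5000+4.3301i

X = [0, -1.5000-4.3301i, -1.5000+4.3301i]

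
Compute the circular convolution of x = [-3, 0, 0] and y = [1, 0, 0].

(x ⊛ y)[n] = Σ(m=0 to 2) x[m] · y[(n-m) mod 3]

Computing each output sample:
(x ⊛ y)[0] = -3
(x ⊛ y)[1] = 0
(x ⊛ y)[2] = 0

x ⊛ y = [-3, 0, 0]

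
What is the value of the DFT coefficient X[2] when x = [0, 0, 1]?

X[2] = Σ(n=0 to 2) x[n] · ω_3^(2n) where ω_3 = e^(-2πi/3)
= (0)·ω_3^0 + (0)·ω_3^2 + (1)·ω_3^4

X[2] = -0.5000-0.8660i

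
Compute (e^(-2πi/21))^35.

Since ω_21^21 = 1, powers reduce modulo 21.
35 mod 21 = 14
So ω_21^35 = ω_21^14 = e^(-2πi·14/21)

ω_21^35 = ω_21^14 = -0.5000+0.8660i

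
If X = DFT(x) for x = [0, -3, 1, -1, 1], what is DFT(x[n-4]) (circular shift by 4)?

Time shift by 4: X_shifted[k] = ω_5^(4k) · X[k]
Shifted x = [-3, 1, -1, 1, 0]

DFT(x[n-4]) = [-2, -2.6910+0.2245i, -3.8090-2.4899i, -3.8090+2.4899i, -2.6910-0.2245i]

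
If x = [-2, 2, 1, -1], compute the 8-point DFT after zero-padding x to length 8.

Original 4-point DFT: [0, -3-3i, -2, -3+3i]
Zero-padded 8-point DFT provides frequency interpolation.

DFT_8([x, 0, ...]) = [0, 0.1213-1.7071i, -3-3i, -4.1213+0.2929i, -2, -4.1213-0.2929i, -3+3i, 0.1213+1.7071i]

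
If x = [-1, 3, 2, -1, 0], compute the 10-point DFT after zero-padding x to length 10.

Original 5-point DFT: [3, -0.8820-4.6165i, -3.1180+1.0898i, -3.1180-1.0898i, -0.8820+4.6165i]
Zero-padded 10-point DFT provides frequency interpolation.

DFT_10([x, 0, ...]) = [3, 2.3541-2.7144i, -0.8820-4.6165i, -4.3541-2.2654i, -3.1180+1.0898i, -1, -3.1180-1.0898i, -4.3541+2.2654i, -0.8820+4.6165i, 2.3541+2.7144i]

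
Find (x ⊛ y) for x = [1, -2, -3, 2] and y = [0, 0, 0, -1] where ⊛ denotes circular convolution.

(x ⊛ y)[n] = Σ(m=0 to 3) x[m] · y[(n-m) mod 4]

Computing each output sample:
(x ⊛ y)[0] = 2
(x ⊛ y)[1] = 3
(x ⊛ y)[2] = -2
(x ⊛ y)[3] = -1

x ⊛ y = [2, 3, -2, -1]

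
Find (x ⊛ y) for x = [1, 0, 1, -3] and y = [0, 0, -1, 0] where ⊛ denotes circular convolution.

(x ⊛ y)[n] = Σ(m=0 to 3) x[m] · y[(n-m) mod 4]

Computing each output sample:
(x ⊛ y)[0] = -1
(x ⊛ y)[1] = 3
(x ⊛ y)[2] = -1
(x ⊛ y)[3] = 0

x ⊛ y = [-1, 3, -1, 0]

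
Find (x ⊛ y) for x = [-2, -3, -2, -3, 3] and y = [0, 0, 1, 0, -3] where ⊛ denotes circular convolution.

(x ⊛ y)[n] = Σ(m=0 to 4) x[m] · y[(n-m) mod 5]

Computing each output sample:
(x ⊛ y)[0] = 6
(x ⊛ y)[1] = 9
(x ⊛ y)[2] = 7
(x ⊛ y)[3] = -12
(x ⊛ y)[4] = 4

x ⊛ y = [6, 9, 7, -12, 4]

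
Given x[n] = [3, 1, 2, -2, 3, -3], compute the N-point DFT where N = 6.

X[k] = Σ(n=0 to 5) x[n] · ω_6^(nk)
where ω_6 = e^(-2πi/6)

Computing each X[k]:
X[0] = 4
X[1] = 1.5000-2.5981i
X[2] = -0.5000-4.3301i
X[3] = 12
X[4] = -0.5000+4.3301i
X[5] = 1.5000+2.5981i

X = [4, 1.5000-2.5981i, -0.5000-4.3301i, 12, -0.5000+4.3301i, 1.5000+2.5981i]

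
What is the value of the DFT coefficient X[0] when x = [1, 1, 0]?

X[0] = Σ(n=0 to 2) x[n] · ω_3^0 = Σ x[n]
= (1) + (1) + (0)

X[0] = 2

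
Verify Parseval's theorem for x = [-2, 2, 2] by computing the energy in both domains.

Time domain:
Σ|x[n]|² = |-2|² + |2|² + |2|² = 12.0000

Frequency domain:
(1/3)Σ|X[k]|² = (1/3)(|2|² + |-4|² + |-4|²) = (1/3)·36.0000 = 12.0000

Both sides agree, confirming Parseval's theorem.

Σ|x[n]|² = (1/N)Σ|X[k]|² = 12.0000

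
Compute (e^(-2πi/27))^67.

Since ω_27^27 = 1, powers reduce modulo 27.
67 mod 27 = 13
So ω_27^67 = ω_27^13 = e^(-2πi·13/27)

ω_27^67 = ω_27^13 = -0.9932-0.1161i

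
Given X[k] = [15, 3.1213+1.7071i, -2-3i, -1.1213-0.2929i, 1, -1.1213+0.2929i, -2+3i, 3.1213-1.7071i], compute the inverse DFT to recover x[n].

x[n] = (1/8) Σ(k=0 to 7) X[k] · e^(2πikn/8)

Computing each x[n]:
x[0] = 2
x[1] = 3
x[2] = 2
x[3] = 0
x[4] = 1
x[5] = 2
x[6] = 3
x[7] = 2

x = [2, 3, 2, 0, 1, 2, 3, 2]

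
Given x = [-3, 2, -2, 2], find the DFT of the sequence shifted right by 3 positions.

Time shift by 3: X_shifted[k] = ω_4^(3k) · X[k]
Shifted x = [2, -2, 2, -3]

DFT(x[n-3]) = [-1, -1i, 9, 1i]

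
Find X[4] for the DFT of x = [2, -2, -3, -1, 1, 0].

X[4] = Σ(n=0 to 5) x[n] · ω_6^(4n) where ω_6 = e^(-2πi/6)
= (2)·ω_6^0 + (-2)·ω_6^4 + (-3)·ω_6^8 + (-1)·ω_6^12 + (1)·ω_6^16 + (0)·ω_6^20

X[4] = 3.0000+1.7321i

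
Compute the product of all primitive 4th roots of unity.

The primitive 4th roots of unity are ω_4^k for k coprime to 4: k ∈ {1, 3}
Their product equals the constant term of the cyclotomic polynomial Φ_4(x) up to sign.
For n ≥ 3, the product of all primitive nth roots of unity is 1. (For n=1 it is 1; for n=2 it is -1.)

1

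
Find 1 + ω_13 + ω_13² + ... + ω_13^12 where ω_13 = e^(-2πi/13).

Sum of all nth roots of unity equals 0 for n > 1 (geometric series with r ≠ 1).

0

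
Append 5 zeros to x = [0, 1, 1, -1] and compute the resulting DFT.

Original 4-point DFT: [1, -1-2i, 1, -1+2i]
Zero-padded 9-point DFT provides frequency interpolation.

DFT_9([x, 0, ...]) = [1, 1.4397-0.7616i, -0.2660-2.1929i, -2, 0.3264+1.1668i, 0.3264-1.1668i, -2, -0.2660+2.1929i, 1.4397+0.7616i]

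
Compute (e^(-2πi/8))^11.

Since ω_8^8 = 1, powers reduce modulo 8.
11 mod 8 = 3
So ω_8^11 = ω_8^3 = e^(-2πi·3/8)

ω_8^11 = ω_8^3 = -0.7071-0.7071i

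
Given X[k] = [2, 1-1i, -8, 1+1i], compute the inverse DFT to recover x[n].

x[n] = (1/4) Σ(k=0 to 3) X[k] · e^(2πikn/4)

Computing each x[n]:
x[0] = -1
x[1] = 3
x[2] = -2
x[3] = 2

x = [-1, 3, -2, 2]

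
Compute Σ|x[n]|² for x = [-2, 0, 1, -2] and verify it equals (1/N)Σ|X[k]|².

Time domain:
Σ|x[n]|² = |-2|² + |0|² + |1|² + |-2|² = 9.0000

Frequency domain:
(1/4)Σ|X[k]|² = (1/4)(|-3|² + |-3-2i|² + |1|² + |-3+2i|²) = (1/4)·36.0000 = 9.0000

Both sides agree, confirming Parseval's theorem.

Σ|x[n]|² = (1/N)Σ|X[k]|² = 9.0000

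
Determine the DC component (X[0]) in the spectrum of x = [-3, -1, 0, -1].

X[0] = Σ(n=0 to 3) x[n] · ω_4^0 = Σ x[n]
= (-3) + (-1) + (0) + (-1)

X[0] = -5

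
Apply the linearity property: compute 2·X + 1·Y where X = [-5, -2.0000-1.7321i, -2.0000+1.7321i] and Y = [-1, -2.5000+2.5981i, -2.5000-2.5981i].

By linearity: DFT(2x + 1y) = 2·DFT(x) + 1·DFT(y)
= 2·[-5, -2.0000-1.7321i, -2.0000+1.7321i] + 1·[-1, -2.5000+2.5981i, -2.5000-2.5981i]

Computing element-wise:
Z[0] = 2·(-5) + 1·(-1) = -11
Z[1] = 2·(-2.0000-1.7321i) + 1·(-2.5000+2.5981i) = -6.5000-0.8661i
Z[2] = 2·(-2.0000+1.7321i) + 1·(-2.5000-2.5981i) = -6.5000+0.8661i

DFT(2x + 1y) = 2·X + 1·Y = [-11, -6.5000-0.8661i, -6.5000+0.8661i]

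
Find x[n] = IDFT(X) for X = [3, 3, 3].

x[n] = (1/3) Σ(k=0 to 2) X[k] · e^(2πikn/3)

Computing each x[n]:
x[0] = 3
x[1] = 0
x[2] = 0

x = [3, 0, 0]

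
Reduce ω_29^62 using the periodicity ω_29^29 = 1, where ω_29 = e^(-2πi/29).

Since ω_29^29 = 1, powers reduce modulo 29.
62 mod 29 = 4
So ω_29^62 = ω_29^4 = e^(-2πi·4/29)

ω_29^62 = ω_29^4 = 0.6474-0.7622i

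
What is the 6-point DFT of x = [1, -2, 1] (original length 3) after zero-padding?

Original 3-point DFT: [0, 1.5000+2.5981i, 1.5000-2.5981i]
Zero-padded 6-point DFT provides frequency interpolation.

DFT_6([x, 0, ...]) = [0, -0.5000+0.8660i, 1.5000+2.5981i, 4, 1.5000-2.5981i, -0.5000-0.8660i]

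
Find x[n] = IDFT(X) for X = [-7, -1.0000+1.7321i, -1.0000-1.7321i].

x[n] = (1/3) Σ(k=0 to 2) X[k] · e^(2πikn/3)

Computing each x[n]:
x[0] = -3
x[1] = -3
x[2] = -1

x = [-3, -3, -1]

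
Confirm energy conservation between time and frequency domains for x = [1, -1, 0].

Time domain:
Σ|x[n]|² = |1|² + |-1|² + |0|² = 2.0000

Frequency domain:
(1/3)Σ|X[k]|² = (1/3)(|0|² + |1.5000+0.8660i|² + |1.5000-0.8660i|²) = (1/3)·6.0000 = 2.0000

Both sides agree, confirming Parseval's theorem.

Σ|x[n]|² = (1/N)Σ|X[k]|² = 2.0000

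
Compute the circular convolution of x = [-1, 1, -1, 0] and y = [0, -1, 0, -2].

(x ⊛ y)[n] = Σ(m=0 to 3) x[m] · y[(n-m) mod 4]

Computing each output sample:
(x ⊛ y)[0] = -2
(x ⊛ y)[1] = 3
(x ⊛ y)[2] = -1
(x ⊛ y)[3] = 3

x ⊛ y = [-2, 3, -1, 3]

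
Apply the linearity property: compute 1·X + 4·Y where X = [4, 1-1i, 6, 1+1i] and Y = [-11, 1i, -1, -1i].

By linearity: DFT(1x + 4y) = 1·DFT(x) + 4·DFT(y)
= 1·[4, 1-1i, 6, 1+1i] + 4·[-11, 1i, -1, -1i]

Computing element-wise:
Z[0] = 1·(4) + 4·(-11) = -40
Z[1] = 1·(1-1i) + 4·(1i) = 1+3i
Z[2] = 1·(6) + 4·(-1) = 2
Z[3] = 1·(1+1i) + 4·(-1i) = 1-3i

DFT(1x + 4y) = 1·X + 4·Y = [-40, 1+3i, 2, 1-3i]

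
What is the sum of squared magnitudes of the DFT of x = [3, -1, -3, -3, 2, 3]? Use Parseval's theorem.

Parseval: Σ|x[n]|² = (1/N)Σ|X[k]|², so Σ|X[k]|² = N·Σ|x[n]|² = 6·41.0000

Σ|X[k]|² = N·Σ|x[n]|² = 6·41.0000 = 246.0000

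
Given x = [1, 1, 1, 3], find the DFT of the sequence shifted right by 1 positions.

Time shift by 1: X_shifted[k] = ω_4^(1k) · X[k]
Shifted x = [3, 1, 1, 1]

DFT(x[n-1]) = [6, 2, 2, 2]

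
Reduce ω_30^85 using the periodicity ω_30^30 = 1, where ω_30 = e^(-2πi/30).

Since ω_30^30 = 1, powers reduce modulo 30.
85 mod 30 = 25
So ω_30^85 = ω_30^25 = e^(-2πi·25/30)

ω_30^85 = ω_30^25 = 0.5000+0.8660i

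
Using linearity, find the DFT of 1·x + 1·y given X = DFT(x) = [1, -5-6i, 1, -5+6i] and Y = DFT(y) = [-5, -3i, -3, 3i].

By linearity: DFT(1x + 1y) = 1·DFT(x) + 1·DFT(y)
= 1·[1, -5-6i, 1, -5+6i] + 1·[-5, -3i, -3, 3i]

Computing element-wise:
Z[0] = 1·(1) + 1·(-5) = -4
Z[1] = 1·(-5-6i) + 1·(-3i) = -5-9i
Z[2] = 1·(1) + 1·(-3) = -2
Z[3] = 1·(-5+6i) + 1·(3i) = -5+9i

DFT(1x + 1y) = 1·X + 1·Y = [-4, -5-9i, -2, -5+9i]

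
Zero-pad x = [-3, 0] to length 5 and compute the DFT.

Original 2-point DFT: [-3, -3]
Zero-padded 5-point DFT provides frequency interpolation.

DFT_5([x, 0, ...]) = [-3, -3, -3, -3, -3]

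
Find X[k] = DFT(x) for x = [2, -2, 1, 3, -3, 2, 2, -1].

X[k] = Σ(n=0 to 7) x[n] · ω_8^(nk)
where ω_8 = e^(-2πi/8)

Computing each X[k]:
X[0] = 4
X[1] = -0.6569+1.0000i
X[2] = -4+2i
X[3] = 10.6569-1.0000i
X[4] = 0
X[5] = 10.6569+1.0000i
X[6] = -4-2i
X[7] = -0.6569-1.0000i

X = [4, -0.6569+1.0000i, -4+2i, 10.6569-1.0000i, 0, 10.6569+1.0000i, -4-2i, -0.6569-1.0000i]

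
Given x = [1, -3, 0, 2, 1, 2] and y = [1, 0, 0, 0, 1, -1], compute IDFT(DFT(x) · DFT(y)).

(x ⊛ y)[n] = Σ(m=0 to 5) x[m] · y[(n-m) mod 6]

Computing each output sample:
(x ⊛ y)[0] = 4
(x ⊛ y)[1] = -1
(x ⊛ y)[2] = -1
(x ⊛ y)[3] = 3
(x ⊛ y)[4] = 0
(x ⊛ y)[5] = -2

x ⊛ y = [4, -1, -1, 3, 0, -2]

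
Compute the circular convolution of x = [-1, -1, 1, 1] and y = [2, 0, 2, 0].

(x ⊛ y)[n] = Σ(m=0 to 3) x[m] · y[(n-m) mod 4]

Computing each output sample:
(x ⊛ y)[0] = 0
(x ⊛ y)[1] = 0
(x ⊛ y)[2] = 0
(x ⊛ y)[3] = 0

x ⊛ y = [0, 0, 0, 0]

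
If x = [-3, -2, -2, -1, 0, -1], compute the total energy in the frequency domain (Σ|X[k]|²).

Parseval: Σ|x[n]|² = (1/N)Σ|X[k]|², so Σ|X[k]|² = N·Σ|x[n]|² = 6·19.0000

Σ|X[k]|² = N·Σ|x[n]|² = 6·19.0000 = 114.0000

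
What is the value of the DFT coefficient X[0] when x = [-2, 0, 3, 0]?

X[0] = Σ(n=0 to 3) x[n] · ω_4^0 = Σ x[n]
= (-2) + (0) + (3) + (0)

X[0] = 1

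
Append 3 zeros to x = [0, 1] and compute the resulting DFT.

Original 2-point DFT: [1, -1]
Zero-padded 5-point DFT provides frequency interpolation.

DFT_5([x, 0, ...]) = [1, 0.3090-0.9511i, -0.8090-0.5878i, -0.8090+0.5878i, 0.3090+0.9511i]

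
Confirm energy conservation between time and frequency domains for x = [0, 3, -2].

Time domain:
Σ|x[n]|² = |0|² + |3|² + |-2|² = 13.0000

Frequency domain:
(1/3)Σ|X[k]|² = (1/3)(|1|² + |-0.5000-4.3301i|² + |-0.5000+4.3301i|²) = (1/3)·39.0000 = 13.0000

Both sides agree, confirming Parseval's theorem.

Σ|x[n]|² = (1/N)Σ|X[k]|² = 13.0000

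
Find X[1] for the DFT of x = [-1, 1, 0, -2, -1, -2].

X[1] = Σ(n=0 to 5) x[n] · ω_6^(1n) where ω_6 = e^(-2πi/6)
= (-1)·ω_6^0 + (1)·ω_6^1 + (0)·ω_6^2 + (-2)·ω_6^3 + (-1)·ω_6^4 + (-2)·ω_6^5

X[1] = 1.0000-3.4641i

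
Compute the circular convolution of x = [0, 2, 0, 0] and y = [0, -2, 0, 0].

(x ⊛ y)[n] = Σ(m=0 to 3) x[m] · y[(n-m) mod 4]

Computing each output sample:
(x ⊛ y)[0] = 0
(x ⊛ y)[1] = 0
(x ⊛ y)[2] = -4
(x ⊛ y)[3] = 0

x ⊛ y = [0, 0, -4, 0]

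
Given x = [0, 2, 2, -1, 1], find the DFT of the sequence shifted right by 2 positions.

Time shift by 2: X_shifted[k] = ω_5^(2k) · X[k]
Shifted x = [-1, 1, 0, 2, 2]

DFT(x[n-2]) = [4, -1.6910+2.1266i, -2.8090-1.3143i, -2.8090+1.3143i, -1.6910-2.1266i]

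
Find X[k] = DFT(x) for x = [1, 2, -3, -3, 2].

X[k] = Σ(n=0 to 4) x[n] · ω_5^(nk)
where ω_5 = e^(-2πi/5)

Computing each X[k]:
X[0] = -1
X[1] = 7.0902
X[2] = -4.0902
X[3] = -4.0902
X[4] = 7.0902

X = [-1, 7.0902, -4.0902, -4.0902, 7.0902]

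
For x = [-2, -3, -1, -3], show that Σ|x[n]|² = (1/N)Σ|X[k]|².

Time domain:
Σ|x[n]|² = |-2|² + |-3|² + |-1|² + |-3|² = 23.0000

Frequency domain:
(1/4)Σ|X[k]|² = (1/4)(|-9|² + |-1|² + |3|² + |-1|²) = (1/4)·92.0000 = 23.0000

Both sides agree, confirming Parseval's theorem.

Σ|x[n]|² = (1/N)Σ|X[k]|² = 23.0000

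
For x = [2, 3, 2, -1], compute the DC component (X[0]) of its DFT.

X[0] = Σ(n=0 to 3) x[n] · ω_4^0 = Σ x[n]
= (2) + (3) + (2) + (-1)

X[0] = 6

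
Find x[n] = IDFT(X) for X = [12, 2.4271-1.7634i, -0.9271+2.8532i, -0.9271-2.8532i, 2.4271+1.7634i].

x[n] = (1/5) Σ(k=0 to 4) X[k] · e^(2πikn/5)

Computing each x[n]:
x[0] = 3
x[1] = 3
x[2] = 3
x[3] = 0
x[4] = 3

x = [3, 3, 3, 0, 3]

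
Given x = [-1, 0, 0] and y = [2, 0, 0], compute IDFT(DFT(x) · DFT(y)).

(x ⊛ y)[n] = Σ(m=0 to 2) x[m] · y[(n-m) mod 3]

Computing each output sample:
(x ⊛ y)[0] = -2
(x ⊛ y)[1] = 0
(x ⊛ y)[2] = 0

x ⊛ y = [-2, 0, 0]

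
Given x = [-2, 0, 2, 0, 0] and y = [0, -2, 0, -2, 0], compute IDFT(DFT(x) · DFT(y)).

(x ⊛ y)[n] = Σ(m=0 to 4) x[m] · y[(n-m) mod 5]

Computing each output sample:
(x ⊛ y)[0] = -4
(x ⊛ y)[1] = 4
(x ⊛ y)[2] = 0
(x ⊛ y)[3] = 0
(x ⊛ y)[4] = 0

x ⊛ y = [-4, 4, 0, 0, 0]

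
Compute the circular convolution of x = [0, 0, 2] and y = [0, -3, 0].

(x ⊛ y)[n] = Σ(m=0 to 2) x[m] · y[(n-m) mod 3]

Computing each output sample:
(x ⊛ y)[0] = -6
(x ⊛ y)[1] = 0
(x ⊛ y)[2] = 0

x ⊛ y = [-6, 0, 0]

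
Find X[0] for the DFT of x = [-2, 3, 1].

X[0] = Σ(n=0 to 2) x[n] · ω_3^0 = Σ x[n]
= (-2) + (3) + (1)

X[0] = 2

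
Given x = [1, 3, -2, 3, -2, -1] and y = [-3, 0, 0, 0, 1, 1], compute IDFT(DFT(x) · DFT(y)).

(x ⊛ y)[n] = Σ(m=0 to 5) x[m] · y[(n-m) mod 6]

Computing each output sample:
(x ⊛ y)[0] = -2
(x ⊛ y)[1] = -8
(x ⊛ y)[2] = 7
(x ⊛ y)[3] = -12
(x ⊛ y)[4] = 6
(x ⊛ y)[5] = 7

x ⊛ y = [-2, -8, 7, -12, 6, 7]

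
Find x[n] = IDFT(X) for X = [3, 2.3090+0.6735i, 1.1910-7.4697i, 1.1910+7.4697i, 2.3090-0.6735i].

x[n] = (1/5) Σ(k=0 to 4) X[k] · e^(2πikn/5)

Computing each x[n]:
x[0] = 2
x[1] = 2
x[2] = -3
x[3] = 3
x[4] = -1

x = [2, 2, -3, 3, -1]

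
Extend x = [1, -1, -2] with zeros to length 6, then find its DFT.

Original 3-point DFT: [-2, 2.5000-0.8660i, 2.5000+0.8660i]
Zero-padded 6-point DFT provides frequency interpolation.

DFT_6([x, 0, ...]) = [-2, 1.5000+2.5981i, 2.5000-0.8660i, 0, 2.5000+0.8660i, 1.5000-2.5981i]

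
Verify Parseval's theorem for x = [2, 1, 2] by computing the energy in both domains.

Time domain:
Σ|x[n]|² = |2|² + |1|² + |2|² = 9.0000

Frequency domain:
(1/3)Σ|X[k]|² = (1/3)(|5|² + |0.5000+0.8660i|² + |0.5000-0.8660i|²) = (1/3)·27.0000 = 9.0000

Both sides agree, confirming Parseval's theorem.

Σ|x[n]|² = (1/N)Σ|X[k]|² = 9.0000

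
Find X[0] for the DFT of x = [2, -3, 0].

X[0] = Σ(n=0 to 2) x[n] · ω_3^0 = Σ x[n]
= (2) + (-3) + (0)

X[0] = -1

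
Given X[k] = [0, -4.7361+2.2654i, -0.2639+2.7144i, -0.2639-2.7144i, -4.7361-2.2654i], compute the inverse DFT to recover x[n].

x[n] = (1/5) Σ(k=0 to 4) X[k] · e^(2πikn/5)

Computing each x[n]:
x[0] = -2
x[1] = -2
x[2] = 2
x[3] = 1
x[4] = 1

x = [-2, -2, 2, 1, 1]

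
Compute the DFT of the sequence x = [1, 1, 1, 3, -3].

X[k] = Σ(n=0 to 4) x[n] · ω_5^(nk)
where ω_5 = e^(-2πi/5)

Computing each X[k]:
X[0] = 3
X[1] = -2.8541-2.6287i
X[2] = 3.8541-4.2533i
X[3] = 3.8541+4.2533i
X[4] = -2.8541+2.6287i

X = [3, -2.8541-2.6287i, 3.8541-4.2533i, 3.8541+4.2533i, -2.8541+2.6287i]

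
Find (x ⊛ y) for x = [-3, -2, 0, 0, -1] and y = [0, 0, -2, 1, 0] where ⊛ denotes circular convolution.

(x ⊛ y)[n] = Σ(m=0 to 4) x[m] · y[(n-m) mod 5]

Computing each output sample:
(x ⊛ y)[0] = 0
(x ⊛ y)[1] = 2
(x ⊛ y)[2] = 5
(x ⊛ y)[3] = 1
(x ⊛ y)[4] = -2

x ⊛ y = [0, 2, 5, 1, -2]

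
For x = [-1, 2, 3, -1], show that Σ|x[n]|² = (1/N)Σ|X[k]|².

Time domain:
Σ|x[n]|² = |-1|² + |2|² + |3|² + |-1|² = 15.0000

Frequency domain:
(1/4)Σ|X[k]|² = (1/4)(|3|² + |-4-3i|² + |1|² + |-4+3i|²) = (1/4)·60.0000 = 15.0000

Both sides agree, confirming Parseval's theorem.

Σ|x[n]|² = (1/N)Σ|X[k]|² = 15.0000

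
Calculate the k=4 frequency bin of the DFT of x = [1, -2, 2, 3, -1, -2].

X[4] = Σ(n=0 to 5) x[n] · ω_6^(4n) where ω_6 = e^(-2πi/6)
= (1)·ω_6^0 + (-2)·ω_6^4 + (2)·ω_6^8 + (3)·ω_6^12 + (-1)·ω_6^16 + (-2)·ω_6^20

X[4] = 5.5000-2.5981i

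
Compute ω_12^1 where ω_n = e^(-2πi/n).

ω_12^1 = e^(-2πi·1/12)
= cos(-2π·1/12) + i·sin(-2π·1/12)
= cos(-2π/12) + i·sin(-2π/12)

ω_12^1 = cos(-2π/12) + i·sin(-2π/12) = 0.8660-0.5000i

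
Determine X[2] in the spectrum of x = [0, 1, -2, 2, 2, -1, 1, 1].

X[2] = Σ(n=0 to 7) x[n] · ω_8^(2n) where ω_8 = e^(-2πi/8)
= (0)·ω_8^0 + (1)·ω_8^2 + (-2)·ω_8^4 + (2)·ω_8^6 + (2)·ω_8^8 + (-1)·ω_8^10 + (1)·ω_8^12 + (1)·ω_8^14

X[2] = 3+3i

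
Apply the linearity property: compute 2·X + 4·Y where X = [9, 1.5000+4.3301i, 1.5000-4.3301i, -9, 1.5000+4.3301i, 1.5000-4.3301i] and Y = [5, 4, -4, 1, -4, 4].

By linearity: DFT(2x + 4y) = 2·DFT(x) + 4·DFT(y)
= 2·[9, 1.5000+4.3301i, 1.5000-4.3301i, -9, 1.5000+4.3301i, 1.5000-4.3301i] + 4·[5, 4, -4, 1, -4, 4]

Computing element-wise:
Z[0] = 2·(9) + 4·(5) = 38
Z[1] = 2·(1.5000+4.3301i) + 4·(4) = 19.0000+8.6602i
Z[2] = 2·(1.5000-4.3301i) + 4·(-4) = -13.0000-8.6602i
Z[3] = 2·(-9) + 4·(1) = -14
Z[4] = 2·(1.5000+4.3301i) + 4·(-4) = -13.0000+8.6602i
Z[5] = 2·(1.5000-4.3301i) + 4·(4) = 19.0000-8.6602i

DFT(2x + 4y) = 2·X + 4·Y = [38, 19.0000+8.6602i, -13.0000-8.6602i, -14, -13.0000+8.6602i, 19.0000-8.6602i]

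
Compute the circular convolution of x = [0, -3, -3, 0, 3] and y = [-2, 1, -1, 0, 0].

(x ⊛ y)[n] = Σ(m=0 to 4) x[m] · y[(n-m) mod 5]

Computing each output sample:
(x ⊛ y)[0] = 3
(x ⊛ y)[1] = 3
(x ⊛ y)[2] = 3
(x ⊛ y)[3] = 0
(x ⊛ y)[4] = -3

x ⊛ y = [3, 3, 3, 0, -3]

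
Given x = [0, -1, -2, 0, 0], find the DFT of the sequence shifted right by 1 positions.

Time shift by 1: X_shifted[k] = ω_5^(1k) · X[k]
Shifted x = [0, 0, -1, -2, 0]

DFT(x[n-1]) = [-3, 2.4271-0.5878i, -0.9271+0.9511i, -0.9271-0.9511i, 2.4271+0.5878i]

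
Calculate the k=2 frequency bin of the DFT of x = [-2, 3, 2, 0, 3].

X[2] = Σ(n=0 to 4) x[n] · ω_5^(2n) where ω_5 = e^(-2πi/5)
= (-2)·ω_5^0 + (3)·ω_5^2 + (2)·ω_5^4 + (0)·ω_5^6 + (3)·ω_5^8

X[2] = -6.2361+1.9021i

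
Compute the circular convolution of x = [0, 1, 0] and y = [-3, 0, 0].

(x ⊛ y)[n] = Σ(m=0 to 2) x[m] · y[(n-m) mod 3]

Computing each output sample:
(x ⊛ y)[0] = 0
(x ⊛ y)[1] = -3
(x ⊛ y)[2] = 0

x ⊛ y = [0, -3, 0]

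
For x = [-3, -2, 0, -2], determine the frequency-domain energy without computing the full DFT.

Parseval: Σ|x[n]|² = (1/N)Σ|X[k]|², so Σ|X[k]|² = N·Σ|x[n]|² = 4·17.0000

Σ|X[k]|² = N·Σ|x[n]|² = 4·17.0000 = 68.0000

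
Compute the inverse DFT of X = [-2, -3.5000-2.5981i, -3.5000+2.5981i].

x[n] = (1/3) Σ(k=0 to 2) X[k] · e^(2πikn/3)

Computing each x[n]:
x[0] = -3
x[1] = 2
x[2] = -1

x = [-3, 2, -1]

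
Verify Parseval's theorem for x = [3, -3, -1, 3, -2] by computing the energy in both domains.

Time domain:
Σ|x[n]|² = |3|² + |-3|² + |-1|² + |3|² + |-2|² = 32.0000

Frequency domain:
(1/5)Σ|X[k]|² = (1/5)(|0|² + |-0.1631+3.3022i|² + |7.6631-3.2164i|² + |7.6631+3.2164i|² + |-0.1631-3.3022i|²) = (1/5)·160.0000 = 32.0000

Both sides agree, confirming Parseval's theorem.

Σ|x[n]|² = (1/N)Σ|X[k]|² = 32.0000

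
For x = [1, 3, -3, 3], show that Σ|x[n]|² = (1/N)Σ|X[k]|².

Time domain:
Σ|x[n]|² = |1|² + |3|² + |-3|² + |3|² = 28.0000

Frequency domain:
(1/4)Σ|X[k]|² = (1/4)(|4|² + |4|² + |-8|² + |4|²) = (1/4)·112.0000 = 28.0000

Both sides agree, confirming Parseval's theorem.

Σ|x[n]|² = (1/N)Σ|X[k]|² = 28.0000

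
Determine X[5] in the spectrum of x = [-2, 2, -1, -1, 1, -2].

X[5] = Σ(n=0 to 5) x[n] · ω_6^(5n) where ω_6 = e^(-2πi/6)
= (-2)·ω_6^0 + (2)·ω_6^5 + (-1)·ω_6^10 + (-1)·ω_6^15 + (1)·ω_6^20 + (-2)·ω_6^25

X[5] = -1.0000+1.7321i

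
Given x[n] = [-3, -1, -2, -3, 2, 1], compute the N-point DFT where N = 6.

X[k] = Σ(n=0 to 5) x[n] · ω_6^(nk)
where ω_6 = e^(-2πi/6)

Computing each X[k]:
X[0] = -6
X[1] = 5.1962i
X[2] = -6.0000-1.7321i
X[3] = 0
X[4] = -6.0000+1.7321i
X[5] = -5.1962i

X = [-6, 5.1962i, -6.0000-1.7321i, 0, -6.0000+1.7321i, -5.1962i]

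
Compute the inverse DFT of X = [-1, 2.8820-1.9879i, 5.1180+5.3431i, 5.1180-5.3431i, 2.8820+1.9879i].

x[n] = (1/5) Σ(k=0 to 4) X[k] · e^(2πikn/5)

Computing each x[n]:
x[0] = 3
x[1] = -2
x[2] = 2
x[3] = -3
x[4] = -1

x = [3, -2, 2, -3, -1]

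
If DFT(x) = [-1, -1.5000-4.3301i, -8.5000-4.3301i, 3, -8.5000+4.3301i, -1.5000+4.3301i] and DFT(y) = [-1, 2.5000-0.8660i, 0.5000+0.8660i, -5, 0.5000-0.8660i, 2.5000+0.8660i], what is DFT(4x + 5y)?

By linearity: DFT(4x + 5y) = 4·DFT(x) + 5·DFT(y)
= 4·[-1, -1.5000-4.3301i, -8.5000-4.3301i, 3, -8.5000+4.3301i, -1.5000+4.3301i] + 5·[-1, 2.5000-0.8660i, 0.5000+0.8660i, -5, 0.5000-0.8660i, 2.5000+0.8660i]

Computing element-wise:
Z[0] = 4·(-1) + 5·(-1) = -9
Z[1] = 4·(-1.5000-4.3301i) + 5·(2.5000-0.8660i) = 6.5000-21.6504i
Z[2] = 4·(-8.5000-4.3301i) + 5·(0.5000+0.8660i) = -31.5000-12.9904i
Z[3] = 4·(3) + 5·(-5) = -13
Z[4] = 4·(-8.5000+4.3301i) + 5·(0.5000-0.8660i) = -31.5000+12.9904i
Z[5] = 4·(-1.5000+4.3301i) + 5·(2.5000+0.8660i) = 6.5000+21.6504i

DFT(4x + 5y) = 4·X + 5·Y = [-9, 6.5000-21.6504i, -31.5000-12.9904i, -13, -31.5000+12.9904i, 6.5000+21.6504i]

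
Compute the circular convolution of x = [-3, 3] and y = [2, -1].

(x ⊛ y)[n] = Σ(m=0 to 1) x[m] · y[(n-m) mod 2]

Computing each output sample:
(x ⊛ y)[0] = -9
(x ⊛ y)[1] = 9

x ⊛ y = [-9, 9]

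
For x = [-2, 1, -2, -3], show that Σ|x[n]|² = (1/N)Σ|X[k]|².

Time domain:
Σ|x[n]|² = |-2|² + |1|² + |-2|² + |-3|² = 18.0000

Frequency domain:
(1/4)Σ|X[k]|² = (1/4)(|-6|² + |-4i|² + |-2|² + |4i|²) = (1/4)·72.0000 = 18.0000

Both sides agree, confirming Parseval's theorem.

Σ|x[n]|² = (1/N)Σ|X[k]|² = 18.0000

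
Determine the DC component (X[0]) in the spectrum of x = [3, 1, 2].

X[0] = Σ(n=0 to 2) x[n] · ω_3^0 = Σ x[n]
= (3) + (1) + (2)

X[0] = 6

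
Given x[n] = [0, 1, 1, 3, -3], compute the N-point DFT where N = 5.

X[k] = Σ(n=0 to 4) x[n] · ω_5^(nk)
where ω_5 = e^(-2πi/5)

Computing each X[k]:
X[0] = 2
X[1] = -3.8541-2.6287i
X[2] = 2.8541-4.2533i
X[3] = 2.8541+4.2533i
X[4] = -3.8541+2.6287i

X = [2, -3.8541-2.6287i, 2.8541-4.2533i, 2.8541+4.2533i, -3.8541+2.6287i]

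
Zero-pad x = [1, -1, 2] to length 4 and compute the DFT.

Original 3-point DFT: [2, 0.5000+2.5981i, 0.5000-2.5981i]
Zero-padded 4-point DFT provides frequency interpolation.

DFT_4([x, 0, ...]) = [2, -1+1i, 4, -1-1i]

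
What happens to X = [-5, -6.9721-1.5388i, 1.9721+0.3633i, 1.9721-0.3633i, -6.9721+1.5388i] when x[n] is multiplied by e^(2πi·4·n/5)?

Modulation property: DFT(ω_5^(-4n)·x[n]) = X[(k-4) mod 5], so circularly shift X by 4 positions.

X[k-4] = [-6.9721-1.5388i, 1.9721+0.3633i, 1.9721-0.3633i, -6.9721+1.5388i, -5]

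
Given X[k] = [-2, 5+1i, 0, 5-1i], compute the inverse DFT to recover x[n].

x[n] = (1/4) Σ(k=0 to 3) X[k] · e^(2πikn/4)

Computing each x[n]:
x[0] = 2
x[1] = -1
x[2] = -3
x[3] = 0

x = [2, -1, -3, 0]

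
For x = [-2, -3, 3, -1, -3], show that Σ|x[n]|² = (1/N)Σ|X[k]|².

Time domain:
Σ|x[n]|² = |-2|² + |-3|² + |3|² + |-1|² + |-3|² = 32.0000

Frequency domain:
(1/5)Σ|X[k]|² = (1/5)(|-6|² + |-5.4721-2.3511i|² + |3.4721+3.8042i|² + |3.4721-3.8042i|² + |-5.4721+2.3511i|²) = (1/5)·160.0000 = 32.0000

Both sides agree, confirming Parseval's theorem.

Σ|x[n]|² = (1/N)Σ|X[k]|² = 32.0000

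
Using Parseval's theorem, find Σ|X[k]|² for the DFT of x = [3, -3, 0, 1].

Parseval: Σ|x[n]|² = (1/N)Σ|X[k]|², so Σ|X[k]|² = N·Σ|x[n]|² = 4·19.0000

Σ|X[k]|² = N·Σ|x[n]|² = 4·19.0000 = 76.0000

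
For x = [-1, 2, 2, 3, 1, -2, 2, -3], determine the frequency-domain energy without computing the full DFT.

Parseval: Σ|x[n]|² = (1/N)Σ|X[k]|², so Σ|X[k]|² = N·Σ|x[n]|² = 8·36.0000

Σ|X[k]|² = N·Σ|x[n]|² = 8·36.0000 = 288.0000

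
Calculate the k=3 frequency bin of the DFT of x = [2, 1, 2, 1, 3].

X[3] = Σ(n=0 to 4) x[n] · ω_5^(3n) where ω_5 = e^(-2πi/5)
= (2)·ω_5^0 + (1)·ω_5^3 + (2)·ω_5^6 + (1)·ω_5^9 + (3)·ω_5^12

X[3] = -0.3090-2.1266i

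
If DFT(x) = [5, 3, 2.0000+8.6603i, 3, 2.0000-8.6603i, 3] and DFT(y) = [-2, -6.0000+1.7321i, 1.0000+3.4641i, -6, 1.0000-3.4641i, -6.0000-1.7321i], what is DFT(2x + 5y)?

By linearity: DFT(2x + 5y) = 2·DFT(x) + 5·DFT(y)
= 2·[5, 3, 2.0000+8.6603i, 3, 2.0000-8.6603i, 3] + 5·[-2, -6.0000+1.7321i, 1.0000+3.4641i, -6, 1.0000-3.4641i, -6.0000-1.7321i]

Computing element-wise:
Z[0] = 2·(5) + 5·(-2) = 0
Z[1] = 2·(3) + 5·(-6.0000+1.7321i) = -24.0000+8.6605i
Z[2] = 2·(2.0000+8.6603i) + 5·(1.0000+3.4641i) = 9.0000+34.6411i
Z[3] = 2·(3) + 5·(-6) = -24
Z[4] = 2·(2.0000-8.6603i) + 5·(1.0000-3.4641i) = 9.0000-34.6411i
Z[5] = 2·(3) + 5·(-6.0000-1.7321i) = -24.0000-8.6605i

DFT(2x + 5y) = 2·X + 5·Y = [0, -24.0000+8.6605i, 9.0000+34.6411i, -24, 9.0000-34.6411i, -24.0000-8.6605i]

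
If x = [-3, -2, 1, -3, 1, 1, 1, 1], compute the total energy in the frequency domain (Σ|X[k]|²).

Parseval: Σ|x[n]|² = (1/N)Σ|X[k]|², so Σ|X[k]|² = N·Σ|x[n]|² = 8·27.0000

Σ|X[k]|² = N·Σ|x[n]|² = 8·27.0000 = 216.0000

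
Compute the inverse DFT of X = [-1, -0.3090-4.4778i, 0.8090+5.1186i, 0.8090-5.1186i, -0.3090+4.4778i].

x[n] = (1/5) Σ(k=0 to 4) X[k] · e^(2πikn/5)

Computing each x[n]:
x[0] = 0
x[1] = 0
x[2] = 3
x[3] = -3
x[4] = -1

x = [0, 0, 3, -3, -1]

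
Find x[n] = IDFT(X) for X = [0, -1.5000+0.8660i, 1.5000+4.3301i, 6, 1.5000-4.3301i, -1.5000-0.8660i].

x[n] = (1/6) Σ(k=0 to 5) X[k] · e^(2πikn/6)

Computing each x[n]:
x[0] = 1
x[1] = -3
x[2] = 2
x[3] = 0
x[4] = 0
x[5] = 0

x = [1, -3, 2, 0, 0, 0]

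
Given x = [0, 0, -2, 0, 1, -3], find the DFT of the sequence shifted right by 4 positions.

Time shift by 4: X_shifted[k] = ω_6^(4k) · X[k]
Shifted x = [-2, 0, 1, -3, 0, 0]

DFT(x[n-4]) = [-4, 0.5000-0.8660i, -5.5000+0.8660i, 2, -5.5000-0.8660i, 0.5000+0.8660i]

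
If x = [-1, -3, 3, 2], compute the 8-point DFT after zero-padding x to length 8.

Original 4-point DFT: [1, -4+5i, 3, -4-5i]
Zero-padded 8-point DFT provides frequency interpolation.

DFT_8([x, 0, ...]) = [1, -4.5355-2.2929i, -4+5i, 2.5355+3.7071i, 3, 2.5355-3.7071i, -4-5i, -4.5355+2.2929i]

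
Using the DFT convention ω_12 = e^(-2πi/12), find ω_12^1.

ω_12^1 = e^(-2πi·1/12)
= cos(-2π·1/12) + i·sin(-2π·1/12)
= cos(-2π/12) + i·sin(-2π/12)

ω_12^1 = cos(-2π/12) + i·sin(-2π/12) = 0.8660-0.5000i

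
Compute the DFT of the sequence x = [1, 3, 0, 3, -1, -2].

X[k] = Σ(n=0 to 5) x[n] · ω_6^(nk)
where ω_6 = e^(-2πi/6)

Computing each X[k]:
X[0] = 4
X[1] = -1.0000-5.1962i
X[2] = 4.0000-3.4641i
X[3] = -4
X[4] = 4.0000+3.4641i
X[5] = -1.0000+5.1962i

X = [4, -1.0000-5.1962i, 4.0000-3.4641i, -4, 4.0000+3.4641i, -1.0000+5.1962i]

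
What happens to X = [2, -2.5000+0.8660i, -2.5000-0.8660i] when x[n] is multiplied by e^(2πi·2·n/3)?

Modulation property: DFT(ω_3^(-2n)·x[n]) = X[(k-2) mod 3], so circularly shift X by 2 positions.

X[k-2] = [-2.5000+0.8660i, -2.5000-0.8660i, 2]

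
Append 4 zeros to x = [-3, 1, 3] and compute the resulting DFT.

Original 3-point DFT: [1, -5.0000+1.7321i, -5.0000-1.7321i]
Zero-padded 7-point DFT provides frequency interpolation.

DFT_7([x, 0, ...]) = [1, -3.0441-3.7066i, -5.9254+0.3267i, -2.0305+1.9116i, -2.0305-1.9116i, -5.9254-0.3267i, -3.0441+3.7066i]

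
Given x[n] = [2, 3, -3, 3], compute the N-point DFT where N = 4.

X[k] = Σ(n=0 to 3) x[n] · ω_4^(nk)
where ω_4 = e^(-2πi/4)

Computing each X[k]:
X[0] = 5
X[1] = 5
X[2] = -7
X[3] = 5

X = [5, 5, -7, 5]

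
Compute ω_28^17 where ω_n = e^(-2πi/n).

ω_28^17 = e^(-2πi·17/28)
= cos(-2π·17/28) + i·sin(-2π·17/28)
= cos(-34π/28) + i·sin(-34π/28)

ω_28^17 = cos(-34π/28) + i·sin(-34π/28) = -0.7818+0.6235i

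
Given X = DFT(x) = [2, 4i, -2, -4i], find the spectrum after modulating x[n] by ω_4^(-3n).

Modulation property: DFT(ω_4^(-3n)·x[n]) = X[(k-3) mod 4], so circularly shift X by 3 positions.

X[k-3] = [4i, -2, -4i, 2]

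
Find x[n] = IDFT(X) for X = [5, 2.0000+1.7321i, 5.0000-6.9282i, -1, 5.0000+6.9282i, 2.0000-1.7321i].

x[n] = (1/6) Σ(k=0 to 5) X[k] · e^(2πikn/6)

Computing each x[n]:
x[0] = 3
x[1] = 2
x[2] = -3
x[3] = 2
x[4] = 2
x[5] = -1

x = [3, 2, -3, 2, 2, -1]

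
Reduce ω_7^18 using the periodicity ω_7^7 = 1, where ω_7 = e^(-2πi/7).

Since ω_7^7 = 1, powers reduce modulo 7.
18 mod 7 = 4
So ω_7^18 = ω_7^4 = e^(-2πi·4/7)

ω_7^18 = ω_7^4 = -0.9010+0.4339i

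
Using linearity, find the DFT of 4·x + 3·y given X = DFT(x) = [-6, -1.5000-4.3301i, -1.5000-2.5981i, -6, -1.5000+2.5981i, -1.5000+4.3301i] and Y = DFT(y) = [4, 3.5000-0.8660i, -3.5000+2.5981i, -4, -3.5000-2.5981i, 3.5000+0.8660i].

By linearity: DFT(4x + 3y) = 4·DFT(x) + 3·DFT(y)
= 4·[-6, -1.5000-4.3301i, -1.5000-2.5981i, -6, -1.5000+2.5981i, -1.5000+4.3301i] + 3·[4, 3.5000-0.8660i, -3.5000+2.5981i, -4, -3.5000-2.5981i, 3.5000+0.8660i]

Computing element-wise:
Z[0] = 4·(-6) + 3·(4) = -12
Z[1] = 4·(-1.5000-4.3301i) + 3·(3.5000-0.8660i) = 4.5000-19.9184i
Z[2] = 4·(-1.5000-2.5981i) + 3·(-3.5000+2.5981i) = -16.5000-2.5981i
Z[3] = 4·(-6) + 3·(-4) = -36
Z[4] = 4·(-1.5000+2.5981i) + 3·(-3.5000-2.5981i) = -16.5000+2.5981i
Z[5] = 4·(-1.5000+4.3301i) + 3·(3.5000+0.8660i) = 4.5000+19.9184i

DFT(4x + 3y) = 4·X + 3·Y = [-12, 4.5000-19.9184i, -16.5000-2.5981i, -36, -16.5000+2.5981i, 4.5000+19.9184i]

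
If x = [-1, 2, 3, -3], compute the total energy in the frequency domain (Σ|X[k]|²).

Parseval: Σ|x[n]|² = (1/N)Σ|X[k]|², so Σ|X[k]|² = N·Σ|x[n]|² = 4·23.0000

Σ|X[k]|² = N·Σ|x[n]|² = 4·23.0000 = 92.0000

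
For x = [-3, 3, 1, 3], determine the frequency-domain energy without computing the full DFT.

Parseval: Σ|x[n]|² = (1/N)Σ|X[k]|², so Σ|X[k]|² = N·Σ|x[n]|² = 4·28.0000

Σ|X[k]|² = N·Σ|x[n]|² = 4·28.0000 = 112.0000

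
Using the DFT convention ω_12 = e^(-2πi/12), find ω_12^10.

ω_12^10 = e^(-2πi·10/12)
= cos(-2π·10/12) + i·sin(-2π·10/12)
= cos(-20π/12) + i·sin(-20π/12)

ω_12^10 = cos(-20π/12) + i·sin(-20π/12) = 0.5000+0.8660i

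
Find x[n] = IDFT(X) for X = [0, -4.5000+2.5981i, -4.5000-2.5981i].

x[n] = (1/3) Σ(k=0 to 2) X[k] · e^(2πikn/3)

Computing each x[n]:
x[0] = -3
x[1] = 0
x[2] = 3

x = [-3, 0, 3]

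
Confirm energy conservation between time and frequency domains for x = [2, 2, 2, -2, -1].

Time domain:
Σ|x[n]|² = |2|² + |2|² + |2|² + |-2|² + |-1|² = 17.0000

Frequency domain:
(1/5)Σ|X[k]|² = (1/5)(|3|² + |2.3090-5.2043i|² + |1.1910+2.0409i|² + |1.1910-2.0409i|² + |2.3090+5.2043i|²) = (1/5)·85.0000 = 17.0000

Both sides agree, confirming Parseval's theorem.

Σ|x[n]|² = (1/N)Σ|X[k]|² = 17.0000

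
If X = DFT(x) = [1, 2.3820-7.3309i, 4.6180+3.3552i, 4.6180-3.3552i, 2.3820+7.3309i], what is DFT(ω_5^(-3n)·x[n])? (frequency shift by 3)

Modulation property: DFT(ω_5^(-3n)·x[n]) = X[(k-3) mod 5], so circularly shift X by 3 positions.

X[k-3] = [4.6180+3.3552i, 4.6180-3.3552i, 2.3820+7.3309i, 1, 2.3820-7.3309i]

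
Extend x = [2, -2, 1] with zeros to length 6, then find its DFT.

Original 3-point DFT: [1, 2.5000+2.5981i, 2.5000-2.5981i]
Zero-padded 6-point DFT provides frequency interpolation.

DFT_6([x, 0, ...]) = [1, 0.5000+0.8660i, 2.5000+2.5981i, 5, 2.5000-2.5981i, 0.5000-0.8660i]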